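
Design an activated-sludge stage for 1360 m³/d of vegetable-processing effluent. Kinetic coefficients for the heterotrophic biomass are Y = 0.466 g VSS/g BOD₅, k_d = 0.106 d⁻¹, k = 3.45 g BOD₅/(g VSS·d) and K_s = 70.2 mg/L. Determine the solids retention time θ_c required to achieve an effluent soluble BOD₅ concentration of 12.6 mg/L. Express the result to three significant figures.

From 1/θ_c = Y·k·S/(K_s + S) − k_d: Y·k·S/(K_s+S) = 0.466 × 3.45 × 12.6 / (70.2 + 12.6) = 0.2447 d⁻¹.
1/θ_c = 0.2447 − 0.106 = 0.1386 d⁻¹, so θ_c = 7.212 d.

θ_c ≈ 7.21 d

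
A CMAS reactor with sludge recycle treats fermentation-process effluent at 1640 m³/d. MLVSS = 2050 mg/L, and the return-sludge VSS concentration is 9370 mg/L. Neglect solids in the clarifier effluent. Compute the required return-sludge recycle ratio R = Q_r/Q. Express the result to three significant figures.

R = Q_r/Q = X/(X_r − X) = 2050 / (9370 − 2050) = 0.2801.

R ≈ 0.280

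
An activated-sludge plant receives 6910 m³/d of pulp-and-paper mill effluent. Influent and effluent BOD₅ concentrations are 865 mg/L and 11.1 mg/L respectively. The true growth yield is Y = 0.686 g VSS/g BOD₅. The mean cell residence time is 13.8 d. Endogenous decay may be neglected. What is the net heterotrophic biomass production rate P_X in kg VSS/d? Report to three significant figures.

P_X ≈ 4050 kg VSS/d

No decay correction is needed, so Y_obs = Y = 0.686.
Q·(S₀ − S) = 6910 × (865 − 11.1) × 10⁻³ = 5900 kg/d removed.
Net biomass production P_X = Y_obs × Q·(S₀ − S) = 0.6860 × 5900 = 4048 kg VSS/d.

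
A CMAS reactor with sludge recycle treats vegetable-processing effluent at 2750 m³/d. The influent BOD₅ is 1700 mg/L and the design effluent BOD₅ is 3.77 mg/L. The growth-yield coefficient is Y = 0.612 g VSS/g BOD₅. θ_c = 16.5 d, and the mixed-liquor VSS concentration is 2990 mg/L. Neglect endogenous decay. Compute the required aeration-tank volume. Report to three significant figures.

V·X = Y·Q·ΔS·θ_c gives V = 0.612 × 2750 × (1700 − 3.77) × 16.5 / 2990 = 15754 m³.

V ≈ 15800 m³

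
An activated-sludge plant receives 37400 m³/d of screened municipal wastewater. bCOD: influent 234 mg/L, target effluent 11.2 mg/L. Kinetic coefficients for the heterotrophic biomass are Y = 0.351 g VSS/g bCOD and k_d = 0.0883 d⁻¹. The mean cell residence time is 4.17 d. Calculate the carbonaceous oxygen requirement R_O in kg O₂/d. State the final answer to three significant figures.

R_O ≈ 5300 kg O₂/d

Correct the yield for decay: Y_obs = Y/(1 + k_d θ_c) = 0.351 / (1 + 0.0883 × 4.17) = 0.351 / 1.368 = 0.2565.
Substrate removed = Q·(S₀ − S) = 37400 m³/d × (234 − 11.2) g/m³ = 8.33×10^6 g/d = 8333 kg/d.
P_X = Y_obs·Q·(S₀ − S) = 0.2565 × 8333 = 2138 kg VSS/d.
Carbonaceous O₂ demand = substrate oxidised − cell-mass equivalent = 8333 − 1.42 × 2138 = 5297 kg O₂/d.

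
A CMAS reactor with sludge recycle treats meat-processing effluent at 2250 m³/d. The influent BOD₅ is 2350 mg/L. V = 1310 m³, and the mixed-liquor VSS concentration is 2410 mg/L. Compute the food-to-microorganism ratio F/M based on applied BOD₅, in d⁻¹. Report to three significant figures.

F/M = applied load / biomass = Q·S₀/(V·X) = 2250 × 2350 / (1310 × 2410) = 1.675 d⁻¹.

F/M ≈ 1.67 d⁻¹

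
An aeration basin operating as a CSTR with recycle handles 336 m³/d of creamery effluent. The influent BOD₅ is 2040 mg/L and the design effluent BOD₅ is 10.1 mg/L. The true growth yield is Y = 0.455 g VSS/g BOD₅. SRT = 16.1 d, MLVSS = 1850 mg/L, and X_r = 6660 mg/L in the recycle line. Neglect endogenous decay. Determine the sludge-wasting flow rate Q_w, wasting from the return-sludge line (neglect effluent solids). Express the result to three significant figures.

V·X = Y·Q·ΔS·θ_c gives V = 0.455 × 336 × (2040 − 10.1) × 16.1 / 1850 = 2701 m³.
θ_c = V·X/(Q_w·X_r) when wasting from the recycle, so Q_w = V·X/(θ_c·X_r) = 2701 × 1850 / (16.1 × 6660) = 46.60 m³/d.

Q_w ≈ 46.6 m³/d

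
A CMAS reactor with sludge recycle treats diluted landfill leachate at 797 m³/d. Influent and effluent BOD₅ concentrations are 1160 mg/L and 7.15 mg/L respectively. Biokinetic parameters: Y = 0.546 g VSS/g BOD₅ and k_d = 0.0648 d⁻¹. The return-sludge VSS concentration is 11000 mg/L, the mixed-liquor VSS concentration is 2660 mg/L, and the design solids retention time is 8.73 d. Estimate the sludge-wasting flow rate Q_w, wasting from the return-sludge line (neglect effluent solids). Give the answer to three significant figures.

Q_w ≈ 29.1 m³/d

Steady-state biomass mass balance: V·X·(1 + k_d·θ_c) = Y·Q·(S₀ − S)·θ_c, so V = 0.546 × 797 × (1160 − 7.15) × 8.73 / [2660 × (1 + 0.0648 × 8.73)] = 4.38×10^6 / 4165 = 1052 m³.
Wasting from the return line (neglecting effluent solids): Q_w = V·X / (θ_c·X_r) = 1052 × 2660 / (8.73 × 11000) = 29.13 m³/d.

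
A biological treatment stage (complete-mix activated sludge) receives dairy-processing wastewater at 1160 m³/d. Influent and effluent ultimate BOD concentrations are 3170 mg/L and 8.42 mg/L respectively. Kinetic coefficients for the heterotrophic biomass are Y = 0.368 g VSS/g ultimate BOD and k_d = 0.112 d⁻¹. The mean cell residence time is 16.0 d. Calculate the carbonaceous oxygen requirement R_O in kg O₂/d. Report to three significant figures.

Correct the yield for decay: Y_obs = Y/(1 + k_d θ_c) = 0.368 / (1 + 0.112 × 16.0) = 0.368 / 2.792 = 0.1318.
Substrate removed = Q·(S₀ − S) = 1160 m³/d × (3170 − 8.42) g/m³ = 3.67×10^6 g/d = 3667 kg/d.
P_X = Y_obs·Q·(S₀ − S) = 0.1318 × 3667 = 483.4 kg VSS/d.
R_O = Q·(S₀ − S) − 1.42·P_X = 3667 − 1.42 × 483.4 = 2981 kg O₂/d.

R_O ≈ 2980 kg O₂/d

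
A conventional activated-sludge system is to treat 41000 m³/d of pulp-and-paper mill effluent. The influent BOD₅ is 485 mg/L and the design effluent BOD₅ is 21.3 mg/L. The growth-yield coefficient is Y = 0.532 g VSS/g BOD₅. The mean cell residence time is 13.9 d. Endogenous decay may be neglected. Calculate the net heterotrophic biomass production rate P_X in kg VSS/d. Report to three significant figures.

No decay correction is needed, so Y_obs = Y = 0.532.
Substrate removed = Q·(S₀ − S) = 41000 m³/d × (485 − 21.3) g/m³ = 1.9×10^7 g/d = 19012 kg/d.
Net biomass production P_X = Y_obs × Q·(S₀ − S) = 0.5320 × 19012 = 10114 kg VSS/d.

P_X ≈ 10100 kg VSS/d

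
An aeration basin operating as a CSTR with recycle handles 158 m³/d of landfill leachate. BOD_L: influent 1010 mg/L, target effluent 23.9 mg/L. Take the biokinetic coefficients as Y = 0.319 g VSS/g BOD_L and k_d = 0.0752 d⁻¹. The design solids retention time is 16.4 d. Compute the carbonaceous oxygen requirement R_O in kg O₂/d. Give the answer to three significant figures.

Correct the yield for decay: Y_obs = Y/(1 + k_d θ_c) = 0.319 / (1 + 0.0752 × 16.4) = 0.319 / 2.233 = 0.1428.
Q·(S₀ − S) = 158 × (1010 − 23.9) × 10⁻³ = 155.8 kg/d removed.
Biomass synthesised: P_X = Y_obs × 155.8 = 22.25 kg VSS/d.
Carbonaceous O₂ demand = substrate oxidised − cell-mass equivalent = 155.8 − 1.42 × 22.25 = 124.2 kg O₂/d.

R_O ≈ 124 kg O₂/d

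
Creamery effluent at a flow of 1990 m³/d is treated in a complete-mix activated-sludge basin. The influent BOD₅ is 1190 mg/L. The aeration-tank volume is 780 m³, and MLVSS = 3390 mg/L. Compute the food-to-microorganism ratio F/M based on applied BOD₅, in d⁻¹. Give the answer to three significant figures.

F/M ≈ 0.896 d⁻¹

Food-to-microorganism ratio F/M = Q S₀ / (V X) = 1990 × 1190 / (780.0 × 3390) = 0.8956 d⁻¹.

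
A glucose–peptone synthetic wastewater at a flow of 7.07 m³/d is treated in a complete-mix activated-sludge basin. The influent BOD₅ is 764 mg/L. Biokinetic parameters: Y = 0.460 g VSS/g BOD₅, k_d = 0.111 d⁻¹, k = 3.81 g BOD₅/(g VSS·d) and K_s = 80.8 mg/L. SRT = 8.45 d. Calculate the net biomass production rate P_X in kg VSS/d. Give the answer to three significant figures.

P_X ≈ 1.26 kg VSS/d

For a completely mixed reactor with recycle the Lawrence–McCarty relation gives S = K_s·(1 + k_d·θ_c) / [θ_c·(Y·k − k_d) − 1] = 80.8 × (1 + 0.111 × 8.45) / [8.45 × (0.460 × 3.81 − 0.111) − 1] = 156.6 / 12.87 = 12.17 mg/L.
Y_obs = Y / (1 + k_d θ_c) = 0.460 / (1 + 0.111 × 8.45) = 0.460 / 1.938 = 0.2374.
Mass of BOD₅ removed per day: Q(S₀ − S) = 7.07 × 751.8 g/m³ = 5.315 kg/d.
P_X = Y_obs · Q(S₀ − S) = 0.2374 × 5.315 = 1.262 kg VSS/d.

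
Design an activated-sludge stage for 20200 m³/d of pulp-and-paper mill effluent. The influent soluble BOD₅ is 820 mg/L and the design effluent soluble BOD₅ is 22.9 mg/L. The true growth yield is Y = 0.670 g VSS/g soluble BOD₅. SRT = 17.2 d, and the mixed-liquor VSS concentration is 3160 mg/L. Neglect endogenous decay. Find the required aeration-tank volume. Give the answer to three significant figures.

Biomass mass balance (decay neglected): V·X = Y·Q·(S₀ − S)·θ_c, so V = 0.670 × 20200 × (820 − 22.9) × 17.2 / 3160 = 58719 m³.

V ≈ 58700 m³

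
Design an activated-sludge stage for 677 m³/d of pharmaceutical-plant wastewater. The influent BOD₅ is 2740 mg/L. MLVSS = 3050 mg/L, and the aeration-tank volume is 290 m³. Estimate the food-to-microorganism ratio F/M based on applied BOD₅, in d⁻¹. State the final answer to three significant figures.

F/M ≈ 2.10 d⁻¹

Food-to-microorganism ratio F/M = Q S₀ / (V X) = 677 × 2740 / (290.0 × 3050) = 2.097 d⁻¹.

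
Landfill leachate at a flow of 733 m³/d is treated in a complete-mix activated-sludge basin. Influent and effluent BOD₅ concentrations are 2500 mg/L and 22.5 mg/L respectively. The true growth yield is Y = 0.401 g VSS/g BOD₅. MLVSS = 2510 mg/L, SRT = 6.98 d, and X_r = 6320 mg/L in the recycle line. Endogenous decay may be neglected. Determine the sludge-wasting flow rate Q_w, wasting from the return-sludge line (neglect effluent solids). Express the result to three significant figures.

Q_w ≈ 115 m³/d

With k_d = 0 the design equation reduces to V = Y Q (S₀−S) θ_c / X = 0.401 × 733 × (2500 − 22.5) × 6.98 / 2510 = 2025 m³.
Wasting from the return line (neglecting effluent solids): Q_w = V·X / (θ_c·X_r) = 2025 × 2510 / (6.98 × 6320) = 115.2 m³/d.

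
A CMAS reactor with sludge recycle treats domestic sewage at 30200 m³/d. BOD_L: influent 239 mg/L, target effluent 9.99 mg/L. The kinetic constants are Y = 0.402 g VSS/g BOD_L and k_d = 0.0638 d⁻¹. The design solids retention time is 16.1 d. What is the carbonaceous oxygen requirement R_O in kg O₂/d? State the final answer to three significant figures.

Observed yield with endogenous decay: Y_obs = Y / (1 + k_d·θ_c) = 0.402 / (1 + 0.0638 × 16.1) = 0.402 / 2.027 = 0.1983 g VSS/g BOD_L.
Substrate removed = Q·(S₀ − S) = 30200 m³/d × (239 − 9.99) g/m³ = 6.92×10^6 g/d = 6916 kg/d.
P_X = Y_obs·Q·(S₀ − S) = 0.1983 × 6916 = 1371 kg VSS/d.
Carbonaceous O₂ demand = substrate oxidised − cell-mass equivalent = 6916 − 1.42 × 1371 = 4969 kg O₂/d.

R_O ≈ 4970 kg O₂/d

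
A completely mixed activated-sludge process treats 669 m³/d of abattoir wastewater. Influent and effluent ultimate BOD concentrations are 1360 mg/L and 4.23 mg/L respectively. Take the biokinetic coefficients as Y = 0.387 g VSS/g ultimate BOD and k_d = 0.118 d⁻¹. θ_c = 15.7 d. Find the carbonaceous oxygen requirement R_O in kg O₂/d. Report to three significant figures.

Correct the yield for decay: Y_obs = Y/(1 + k_d θ_c) = 0.387 / (1 + 0.118 × 15.7) = 0.387 / 2.853 = 0.1357.
Q·(S₀ − S) = 669 × (1360 − 4.23) × 10⁻³ = 907.0 kg/d removed.
P_X = Y_obs·Q·(S₀ − S) = 0.1357 × 907.0 = 123.1 kg VSS/d.
Carbonaceous O₂ demand = substrate oxidised − cell-mass equivalent = 907.0 − 1.42 × 123.1 = 732.3 kg O₂/d.

R_O ≈ 732 kg O₂/d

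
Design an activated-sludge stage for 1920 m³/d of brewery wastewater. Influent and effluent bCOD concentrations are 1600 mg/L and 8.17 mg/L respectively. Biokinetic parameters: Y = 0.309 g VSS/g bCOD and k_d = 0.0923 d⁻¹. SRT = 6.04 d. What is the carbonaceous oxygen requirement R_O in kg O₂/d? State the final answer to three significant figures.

Observed yield with endogenous decay: Y_obs = Y / (1 + k_d·θ_c) = 0.309 / (1 + 0.0923 × 6.04) = 0.309 / 1.557 = 0.1984 g VSS/g bCOD.
Substrate removed = Q·(S₀ − S) = 1920 m³/d × (1600 − 8.17) g/m³ = 3.06×10^6 g/d = 3056 kg/d.
Biomass synthesised: P_X = Y_obs × 3056 = 606.4 kg VSS/d.
R_O = Q·(S₀ − S) − 1.42·P_X = 3056 − 1.42 × 606.4 = 2195 kg O₂/d.

R_O ≈ 2200 kg O₂/d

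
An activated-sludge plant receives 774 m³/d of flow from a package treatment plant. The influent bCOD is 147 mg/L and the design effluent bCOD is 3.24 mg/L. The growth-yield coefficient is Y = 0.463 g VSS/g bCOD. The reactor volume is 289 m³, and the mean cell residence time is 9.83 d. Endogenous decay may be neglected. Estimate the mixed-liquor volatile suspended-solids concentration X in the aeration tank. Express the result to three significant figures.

Without decay, X = Y Q (S₀−S) θ_c / V = 0.463 × 774 × (147 − 3.24) × 9.83 / 289 = 1752 mg/L.

X ≈ 1750 mg/L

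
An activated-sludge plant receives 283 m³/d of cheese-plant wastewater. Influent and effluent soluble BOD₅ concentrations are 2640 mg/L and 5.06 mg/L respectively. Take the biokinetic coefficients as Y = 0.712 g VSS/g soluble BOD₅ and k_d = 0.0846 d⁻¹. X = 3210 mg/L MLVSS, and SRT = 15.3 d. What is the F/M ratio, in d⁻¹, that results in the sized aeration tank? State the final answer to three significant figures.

Rearranging the biomass balance for a CMAS with decay, V = Y·Q·ΔS·θ_c / [X·(1+k_d θ_c)] = 0.712 × 283 × (2640 − 5.06) × 15.3 / [3210 × (1 + 0.0846 × 15.3)] = 8.12×10^6 / 7365 = 1103 m³.
F/M = applied load / biomass = Q·S₀/(V·X) = 283 × 2640 / (1103 × 3210) = 0.2110 d⁻¹.

F/M ≈ 0.211 d⁻¹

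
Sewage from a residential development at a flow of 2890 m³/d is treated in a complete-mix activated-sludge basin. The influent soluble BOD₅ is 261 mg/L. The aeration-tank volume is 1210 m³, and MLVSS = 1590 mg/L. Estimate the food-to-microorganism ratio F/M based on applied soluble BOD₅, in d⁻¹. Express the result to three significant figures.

F/M ≈ 0.392 d⁻¹

Food-to-microorganism ratio F/M = Q S₀ / (V X) = 2890 × 261 / (1210 × 1590) = 0.3921 d⁻¹.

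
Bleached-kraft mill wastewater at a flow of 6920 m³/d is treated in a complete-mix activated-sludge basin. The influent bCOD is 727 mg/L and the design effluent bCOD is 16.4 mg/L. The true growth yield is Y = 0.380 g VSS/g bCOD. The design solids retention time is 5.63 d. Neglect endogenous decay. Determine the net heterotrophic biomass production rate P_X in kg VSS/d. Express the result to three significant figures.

P_X ≈ 1870 kg VSS/d

With endogenous decay neglected, the observed yield equals the true yield: Y_obs = Y = 0.380 g VSS/g bCOD.
Mass of bCOD removed per day: Q(S₀ − S) = 6920 × 710.6 g/m³ = 4917 kg/d.
So the net sludge growth is P_X = 0.3800 × 4917 = 1869 kg VSS/d.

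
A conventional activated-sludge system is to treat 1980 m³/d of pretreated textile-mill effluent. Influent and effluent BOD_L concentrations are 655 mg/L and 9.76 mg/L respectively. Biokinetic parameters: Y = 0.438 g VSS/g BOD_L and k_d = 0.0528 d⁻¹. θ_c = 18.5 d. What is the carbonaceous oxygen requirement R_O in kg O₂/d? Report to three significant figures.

Observed yield with endogenous decay: Y_obs = Y / (1 + k_d·θ_c) = 0.438 / (1 + 0.0528 × 18.5) = 0.438 / 1.977 = 0.2216 g VSS/g BOD_L.
Q·(S₀ − S) = 1980 × (655 − 9.76) × 10⁻³ = 1278 kg/d removed.
Biomass synthesised: P_X = Y_obs × 1278 = 283.1 kg VSS/d.
R_O = Q·ΔS − 1.42 P_X = 1278 − 402.0 = 875.6 kg O₂/d.

R_O ≈ 876 kg O₂/d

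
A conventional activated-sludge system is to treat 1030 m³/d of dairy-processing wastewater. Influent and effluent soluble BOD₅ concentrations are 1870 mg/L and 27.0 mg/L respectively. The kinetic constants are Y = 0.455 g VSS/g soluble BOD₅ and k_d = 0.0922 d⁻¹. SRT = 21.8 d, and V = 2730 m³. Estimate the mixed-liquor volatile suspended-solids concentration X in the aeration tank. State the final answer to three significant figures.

X = Y·Q·ΔS·θ_c / [V·(1 + k_d θ_c)] = 0.455 × 1030 × (1870 − 27.0) × 21.8 / [2730 × (1 + 0.0922 × 21.8)] = 2291 mg/L.

X ≈ 2290 mg/L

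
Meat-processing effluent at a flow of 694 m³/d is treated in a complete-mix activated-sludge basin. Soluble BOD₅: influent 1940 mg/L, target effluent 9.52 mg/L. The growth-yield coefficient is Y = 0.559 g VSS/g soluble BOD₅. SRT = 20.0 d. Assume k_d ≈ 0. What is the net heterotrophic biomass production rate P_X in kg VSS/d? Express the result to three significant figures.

P_X ≈ 749 kg VSS/d

Since k_d ≈ 0, Y_obs = Y = 0.559 g VSS/g soluble BOD₅.
Mass of soluble BOD₅ removed per day: Q(S₀ − S) = 694 × 1930 g/m³ = 1340 kg/d.
Net biomass production P_X = Y_obs × Q·(S₀ − S) = 0.5590 × 1340 = 748.9 kg VSS/d.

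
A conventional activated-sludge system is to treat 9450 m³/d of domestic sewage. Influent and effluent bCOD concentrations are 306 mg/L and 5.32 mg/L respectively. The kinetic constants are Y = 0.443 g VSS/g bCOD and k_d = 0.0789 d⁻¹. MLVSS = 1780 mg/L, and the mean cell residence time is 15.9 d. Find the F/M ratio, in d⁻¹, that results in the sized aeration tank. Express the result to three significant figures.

F/M ≈ 0.326 d⁻¹

From the SRT design equation V = Y Q (S₀−S) θ_c / [X (1 + k_d θ_c)] = 0.443 × 9450 × (306 − 5.32) × 15.9 / [1780 × (1 + 0.0789 × 15.9)] = 2×10^7 / 4013 = 4987 m³.
F/M = Q·S₀ / (V·X) = 9450 × 306 / (4987 × 1780) = 0.3257 g bCOD·(g VSS·d)⁻¹.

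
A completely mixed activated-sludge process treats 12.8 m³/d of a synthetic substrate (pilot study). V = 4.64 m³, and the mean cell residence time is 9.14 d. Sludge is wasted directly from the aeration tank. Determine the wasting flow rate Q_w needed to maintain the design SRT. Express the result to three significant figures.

With mixed-liquor wasting, θ_c = V/Q_w, so Q_w = V/θ_c = 4.640/9.14 = 0.5077 m³/d.

Q_w ≈ 0.508 m³/d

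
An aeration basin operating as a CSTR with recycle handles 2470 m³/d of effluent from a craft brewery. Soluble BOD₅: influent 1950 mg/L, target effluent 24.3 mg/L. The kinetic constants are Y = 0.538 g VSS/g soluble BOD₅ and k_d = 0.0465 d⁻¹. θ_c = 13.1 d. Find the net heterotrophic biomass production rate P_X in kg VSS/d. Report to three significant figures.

Observed yield with endogenous decay: Y_obs = Y / (1 + k_d·θ_c) = 0.538 / (1 + 0.0465 × 13.1) = 0.538 / 1.609 = 0.3343 g VSS/g soluble BOD₅.
Q·(S₀ − S) = 2470 × (1950 − 24.3) × 10⁻³ = 4756 kg/d removed.
P_X = Y_obs · Q(S₀ − S) = 0.3343 × 4756 = 1590 kg VSS/d.

P_X ≈ 1590 kg VSS/d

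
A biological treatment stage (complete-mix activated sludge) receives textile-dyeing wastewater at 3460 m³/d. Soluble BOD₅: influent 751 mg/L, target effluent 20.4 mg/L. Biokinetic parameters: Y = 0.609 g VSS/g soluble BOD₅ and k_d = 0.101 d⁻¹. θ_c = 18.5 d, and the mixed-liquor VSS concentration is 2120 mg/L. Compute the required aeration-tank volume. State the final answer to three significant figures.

V ≈ 4680 m³

Rearranging the biomass balance for a CMAS with decay, V = Y·Q·ΔS·θ_c / [X·(1+k_d θ_c)] = 0.609 × 3460 × (751 − 20.4) × 18.5 / [2120 × (1 + 0.101 × 18.5)] = 2.85×10^7 / 6081 = 4683 m³.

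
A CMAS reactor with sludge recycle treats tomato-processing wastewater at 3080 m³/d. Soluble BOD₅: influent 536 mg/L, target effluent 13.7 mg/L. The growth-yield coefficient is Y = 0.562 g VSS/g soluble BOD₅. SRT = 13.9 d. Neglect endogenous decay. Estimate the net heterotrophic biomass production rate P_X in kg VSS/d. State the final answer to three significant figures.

No decay correction is needed, so Y_obs = Y = 0.562.
Mass of soluble BOD₅ removed per day: Q(S₀ − S) = 3080 × 522.3 g/m³ = 1609 kg/d.
Net biomass production P_X = Y_obs × Q·(S₀ − S) = 0.5620 × 1609 = 904.1 kg VSS/d.

P_X ≈ 904 kg VSS/d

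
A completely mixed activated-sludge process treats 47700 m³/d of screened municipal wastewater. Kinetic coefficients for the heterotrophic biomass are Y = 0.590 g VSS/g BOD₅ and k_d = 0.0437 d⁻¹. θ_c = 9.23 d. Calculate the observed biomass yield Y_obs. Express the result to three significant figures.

Y_obs ≈ 0.420 g VSS/g BOD₅

Y_obs = Y / (1 + k_d θ_c) = 0.590 / (1 + 0.0437 × 9.23) = 0.590 / 1.403 = 0.4204.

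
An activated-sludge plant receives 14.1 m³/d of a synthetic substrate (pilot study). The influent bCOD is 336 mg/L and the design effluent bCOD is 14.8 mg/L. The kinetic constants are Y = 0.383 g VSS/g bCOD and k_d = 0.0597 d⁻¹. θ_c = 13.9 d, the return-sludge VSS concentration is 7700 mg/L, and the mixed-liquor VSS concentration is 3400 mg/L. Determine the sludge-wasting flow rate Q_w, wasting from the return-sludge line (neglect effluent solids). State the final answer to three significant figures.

Q_w ≈ 0.123 m³/d

Rearranging the biomass balance for a CMAS with decay, V = Y·Q·ΔS·θ_c / [X·(1+k_d θ_c)] = 0.383 × 14.1 × (336 − 14.8) × 13.9 / [3400 × (1 + 0.0597 × 13.9)] = 2.41×10^4 / 6221 = 3.875 m³.
Q_w = (V·X)/(θ_c X_r) = 3.875 × 3400 / (13.9 × 7700) = 0.1231 m³/d.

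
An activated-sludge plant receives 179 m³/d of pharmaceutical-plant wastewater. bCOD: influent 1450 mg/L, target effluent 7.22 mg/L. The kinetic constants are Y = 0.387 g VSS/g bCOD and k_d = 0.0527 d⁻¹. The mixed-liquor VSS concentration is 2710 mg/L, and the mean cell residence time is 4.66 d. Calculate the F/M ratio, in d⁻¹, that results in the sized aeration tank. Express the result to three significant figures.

F/M ≈ 0.694 d⁻¹

Steady-state biomass mass balance: V·X·(1 + k_d·θ_c) = Y·Q·(S₀ − S)·θ_c, so V = 0.387 × 179 × (1450 − 7.22) × 4.66 / [2710 × (1 + 0.0527 × 4.66)] = 4.66×10^5 / 3376 = 138.0 m³.
Food-to-microorganism ratio F/M = Q S₀ / (V X) = 179 × 1450 / (138.0 × 2710) = 0.6941 d⁻¹.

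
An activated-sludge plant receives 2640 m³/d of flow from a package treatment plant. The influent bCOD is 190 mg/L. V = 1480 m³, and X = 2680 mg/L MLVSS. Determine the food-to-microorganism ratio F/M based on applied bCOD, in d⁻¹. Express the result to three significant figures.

F/M = applied load / biomass = Q·S₀/(V·X) = 2640 × 190 / (1480 × 2680) = 0.1265 d⁻¹.

F/M ≈ 0.126 d⁻¹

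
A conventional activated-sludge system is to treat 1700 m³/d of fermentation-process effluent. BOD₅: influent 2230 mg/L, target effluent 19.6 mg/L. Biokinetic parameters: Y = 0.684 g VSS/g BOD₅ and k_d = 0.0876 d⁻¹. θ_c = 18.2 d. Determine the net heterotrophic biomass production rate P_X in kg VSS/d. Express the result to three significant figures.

Y_obs = Y / (1 + k_d θ_c) = 0.684 / (1 + 0.0876 × 18.2) = 0.684 / 2.594 = 0.2637.
Mass of BOD₅ removed per day: Q(S₀ − S) = 1700 × 2210 g/m³ = 3758 kg/d.
P_X = Y_obs · Q(S₀ − S) = 0.2637 × 3758 = 990.7 kg VSS/d.

P_X ≈ 991 kg VSS/d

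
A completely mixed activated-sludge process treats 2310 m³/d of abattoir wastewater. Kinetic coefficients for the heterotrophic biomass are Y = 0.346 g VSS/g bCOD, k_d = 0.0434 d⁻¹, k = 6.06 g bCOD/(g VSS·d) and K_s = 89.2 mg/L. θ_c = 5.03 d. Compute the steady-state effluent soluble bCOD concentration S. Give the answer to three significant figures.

S ≈ 11.6 mg/L

For a completely mixed reactor with recycle the Lawrence–McCarty relation gives S = K_s·(1 + k_d·θ_c) / [θ_c·(Y·k − k_d) − 1] = 89.2 × (1 + 0.0434 × 5.03) / [5.03 × (0.346 × 6.06 − 0.0434) − 1] = 108.7 / 9.328 = 11.65 mg/L.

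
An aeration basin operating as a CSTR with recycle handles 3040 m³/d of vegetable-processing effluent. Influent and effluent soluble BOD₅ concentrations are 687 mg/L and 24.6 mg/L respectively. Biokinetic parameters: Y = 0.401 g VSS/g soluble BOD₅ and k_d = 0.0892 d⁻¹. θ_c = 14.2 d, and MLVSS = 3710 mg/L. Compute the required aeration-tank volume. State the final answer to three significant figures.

V ≈ 1360 m³

Steady-state biomass mass balance: V·X·(1 + k_d·θ_c) = Y·Q·(S₀ − S)·θ_c, so V = 0.401 × 3040 × (687 − 24.6) × 14.2 / [3710 × (1 + 0.0892 × 14.2)] = 1.15×10^7 / 8409 = 1364 m³.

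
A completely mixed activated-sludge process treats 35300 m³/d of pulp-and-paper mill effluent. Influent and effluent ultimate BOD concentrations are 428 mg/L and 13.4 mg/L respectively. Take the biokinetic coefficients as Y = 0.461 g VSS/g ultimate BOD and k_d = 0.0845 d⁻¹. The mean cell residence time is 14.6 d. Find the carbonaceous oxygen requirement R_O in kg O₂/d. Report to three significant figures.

Observed yield with endogenous decay: Y_obs = Y / (1 + k_d·θ_c) = 0.461 / (1 + 0.0845 × 14.6) = 0.461 / 2.234 = 0.2064 g VSS/g ultimate BOD.
Mass of ultimate BOD removed per day: Q(S₀ − S) = 35300 × 414.6 g/m³ = 14635 kg/d.
Net sludge production P_X = 0.2064 × 14635 = 3021 kg VSS/d.
R_O = Q·(S₀ − S) − 1.42·P_X = 14635 − 1.42 × 3021 = 10346 kg O₂/d.

R_O ≈ 10300 kg O₂/d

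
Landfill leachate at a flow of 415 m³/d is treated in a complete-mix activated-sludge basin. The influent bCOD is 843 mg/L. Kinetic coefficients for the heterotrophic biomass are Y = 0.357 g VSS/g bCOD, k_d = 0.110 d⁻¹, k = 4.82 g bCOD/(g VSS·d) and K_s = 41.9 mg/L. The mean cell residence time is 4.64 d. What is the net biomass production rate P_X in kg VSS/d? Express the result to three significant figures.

P_X ≈ 81.7 kg VSS/d

For a completely mixed reactor with recycle the Lawrence–McCarty relation gives S = K_s·(1 + k_d·θ_c) / [θ_c·(Y·k − k_d) − 1] = 41.9 × (1 + 0.110 × 4.64) / [4.64 × (0.357 × 4.82 − 0.110) − 1] = 63.29 / 6.474 = 9.776 mg/L.
Observed yield with endogenous decay: Y_obs = Y / (1 + k_d·θ_c) = 0.357 / (1 + 0.110 × 4.64) = 0.357 / 1.510 = 0.2364 g VSS/g bCOD.
Substrate removed = Q·(S₀ − S) = 415 m³/d × (843 − 9.78) g/m³ = 3.46×10^5 g/d = 345.8 kg/d.
P_X = Y_obs · Q(S₀ − S) = 0.2364 × 345.8 = 81.73 kg VSS/d.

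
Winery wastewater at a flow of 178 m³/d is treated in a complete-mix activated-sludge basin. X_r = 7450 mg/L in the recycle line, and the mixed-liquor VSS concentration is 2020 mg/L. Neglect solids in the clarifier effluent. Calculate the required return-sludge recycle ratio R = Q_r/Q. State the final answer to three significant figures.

R ≈ 0.372

Mass balance around the secondary clarifier (neglecting effluent solids): R = X / (X_r − X) = 2020 / (7450 − 2020) = 0.3720.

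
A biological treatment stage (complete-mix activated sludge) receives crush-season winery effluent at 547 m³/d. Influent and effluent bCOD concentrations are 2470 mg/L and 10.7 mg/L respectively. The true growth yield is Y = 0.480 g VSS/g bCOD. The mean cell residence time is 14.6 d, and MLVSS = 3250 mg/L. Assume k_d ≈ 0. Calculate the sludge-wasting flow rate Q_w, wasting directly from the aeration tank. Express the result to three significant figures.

With k_d = 0 the design equation reduces to V = Y Q (S₀−S) θ_c / X = 0.480 × 547 × (2470 − 10.7) × 14.6 / 3250 = 2901 m³.
With mixed-liquor wasting, θ_c = V/Q_w, so Q_w = V/θ_c = 2901/14.6 = 198.7 m³/d.

Q_w ≈ 199 m³/d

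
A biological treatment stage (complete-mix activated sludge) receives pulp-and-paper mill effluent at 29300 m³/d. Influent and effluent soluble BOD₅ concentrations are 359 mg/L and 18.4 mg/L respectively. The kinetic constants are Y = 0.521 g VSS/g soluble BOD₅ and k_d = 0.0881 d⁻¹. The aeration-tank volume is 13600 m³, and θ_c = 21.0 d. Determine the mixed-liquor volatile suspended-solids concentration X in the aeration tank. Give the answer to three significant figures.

From V·X·(1 + k_d·θ_c) = Y·Q·(S₀ − S)·θ_c: X = 0.521 × 29300 × (359 − 18.4) × 21.0 / [13600 × (1 + 0.0881 × 21.0)] = 2817 mg/L.

X ≈ 2820 mg/L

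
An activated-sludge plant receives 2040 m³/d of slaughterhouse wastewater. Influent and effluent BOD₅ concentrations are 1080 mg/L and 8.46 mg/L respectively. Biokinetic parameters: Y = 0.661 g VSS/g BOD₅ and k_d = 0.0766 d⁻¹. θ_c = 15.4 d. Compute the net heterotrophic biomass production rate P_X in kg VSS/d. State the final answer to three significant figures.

The observed yield is Y_obs = Y/(1 + k_d·θ_c) = 0.661 / (1 + 0.0766 × 15.4) = 0.661 / 2.180 = 0.3033 g VSS per g BOD₅ removed.
Q·(S₀ − S) = 2040 × (1080 − 8.46) × 10⁻³ = 2186 kg/d removed.
Biomass produced: P_X = Y_obs·Q·ΔS = 0.3033 × 2186 ≈ 662.9 kg VSS/d.

P_X ≈ 663 kg VSS/d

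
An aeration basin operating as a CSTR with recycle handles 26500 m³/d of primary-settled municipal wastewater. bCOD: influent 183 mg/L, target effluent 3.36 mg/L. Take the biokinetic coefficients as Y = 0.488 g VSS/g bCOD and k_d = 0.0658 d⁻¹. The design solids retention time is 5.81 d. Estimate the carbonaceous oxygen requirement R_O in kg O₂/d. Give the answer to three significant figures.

Observed yield with endogenous decay: Y_obs = Y / (1 + k_d·θ_c) = 0.488 / (1 + 0.0658 × 5.81) = 0.488 / 1.382 = 0.3530 g VSS/g bCOD.
Q·(S₀ − S) = 26500 × (183 − 3.36) × 10⁻³ = 4760 kg/d removed.
Biomass synthesised: P_X = Y_obs × 4760 = 1681 kg VSS/d.
R_O = Q·ΔS − 1.42 P_X = 4760 − 2386 = 2374 kg O₂/d.

R_O ≈ 2370 kg O₂/d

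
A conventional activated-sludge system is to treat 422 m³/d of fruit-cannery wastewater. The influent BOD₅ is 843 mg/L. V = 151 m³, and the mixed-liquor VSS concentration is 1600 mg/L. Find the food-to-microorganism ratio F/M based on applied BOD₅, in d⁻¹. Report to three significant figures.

F/M = Q·S₀ / (V·X) = 422 × 843 / (151.0 × 1600) = 1.472 g BOD₅·(g VSS·d)⁻¹.

F/M ≈ 1.47 d⁻¹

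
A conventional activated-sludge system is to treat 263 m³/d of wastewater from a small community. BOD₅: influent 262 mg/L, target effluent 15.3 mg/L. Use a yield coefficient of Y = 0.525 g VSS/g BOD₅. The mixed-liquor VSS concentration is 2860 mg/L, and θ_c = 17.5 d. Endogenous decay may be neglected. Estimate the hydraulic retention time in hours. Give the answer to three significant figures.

With k_d = 0 the design equation reduces to V = Y Q (S₀−S) θ_c / X = 0.525 × 263 × (262 − 15.3) × 17.5 / 2860 = 208.4 m³.
τ = V/Q = 208.4/263 = 0.7925 d, or 19.02 h.

τ ≈ 19.0 h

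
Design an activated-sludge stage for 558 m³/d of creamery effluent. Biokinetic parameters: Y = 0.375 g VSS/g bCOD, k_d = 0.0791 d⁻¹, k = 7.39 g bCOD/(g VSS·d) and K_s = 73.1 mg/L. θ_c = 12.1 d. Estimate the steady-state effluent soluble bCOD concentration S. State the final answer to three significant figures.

Effluent substrate depends only on kinetics and SRT: S = K_s(1 + k_d θ_c) / [θ_c(Yk − k_d) − 1] = 73.1 × (1 + 0.0791 × 12.1) / [12.1 × (0.375 × 7.39 − 0.0791) − 1] = 143.1 / 31.58 = 4.531 mg/L.

S ≈ 4.53 mg/L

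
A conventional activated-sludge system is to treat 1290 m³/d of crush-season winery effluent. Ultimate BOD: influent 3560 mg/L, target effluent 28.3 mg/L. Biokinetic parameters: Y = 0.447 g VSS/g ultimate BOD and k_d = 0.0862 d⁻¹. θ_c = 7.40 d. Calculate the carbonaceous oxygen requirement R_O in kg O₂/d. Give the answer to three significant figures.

R_O ≈ 2790 kg O₂/d

Observed yield with endogenous decay: Y_obs = Y / (1 + k_d·θ_c) = 0.447 / (1 + 0.0862 × 7.40) = 0.447 / 1.638 = 0.2729 g VSS/g ultimate BOD.
Mass of ultimate BOD removed per day: Q(S₀ − S) = 1290 × 3532 g/m³ = 4556 kg/d.
Biomass synthesised: P_X = Y_obs × 4556 = 1243 kg VSS/d.
Carbonaceous O₂ demand = substrate oxidised − cell-mass equivalent = 4556 − 1.42 × 1243 = 2790 kg O₂/d.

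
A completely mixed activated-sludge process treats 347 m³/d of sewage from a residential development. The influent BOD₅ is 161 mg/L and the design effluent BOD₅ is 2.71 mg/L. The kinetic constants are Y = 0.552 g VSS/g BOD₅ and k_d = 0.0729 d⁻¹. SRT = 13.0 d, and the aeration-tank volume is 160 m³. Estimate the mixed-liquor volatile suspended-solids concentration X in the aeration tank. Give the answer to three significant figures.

X ≈ 1260 mg/L

X = Y·Q·ΔS·θ_c / [V·(1 + k_d θ_c)] = 0.552 × 347 × (161 − 2.71) × 13.0 / [160 × (1 + 0.0729 × 13.0)] = 1265 mg/L.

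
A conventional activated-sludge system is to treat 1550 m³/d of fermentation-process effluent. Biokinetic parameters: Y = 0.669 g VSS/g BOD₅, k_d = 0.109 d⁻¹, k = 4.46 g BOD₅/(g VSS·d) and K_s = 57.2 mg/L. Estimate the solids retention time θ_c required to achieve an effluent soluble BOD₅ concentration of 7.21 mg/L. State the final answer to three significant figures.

At the target effluent, Y k S/(K_s+S) = 0.669×4.46×7.21/64.41 = 0.3340 d⁻¹.
θ_c = 1/(μ − k_d) = 1/(0.3340 − 0.109) = 1/0.2250 = 4.444 d.

θ_c ≈ 4.44 d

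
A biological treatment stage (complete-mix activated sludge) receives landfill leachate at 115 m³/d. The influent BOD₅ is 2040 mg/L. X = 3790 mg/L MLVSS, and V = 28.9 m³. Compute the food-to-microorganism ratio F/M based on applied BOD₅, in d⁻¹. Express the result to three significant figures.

F/M ≈ 2.14 d⁻¹

F/M = applied load / biomass = Q·S₀/(V·X) = 115 × 2040 / (28.90 × 3790) = 2.142 d⁻¹.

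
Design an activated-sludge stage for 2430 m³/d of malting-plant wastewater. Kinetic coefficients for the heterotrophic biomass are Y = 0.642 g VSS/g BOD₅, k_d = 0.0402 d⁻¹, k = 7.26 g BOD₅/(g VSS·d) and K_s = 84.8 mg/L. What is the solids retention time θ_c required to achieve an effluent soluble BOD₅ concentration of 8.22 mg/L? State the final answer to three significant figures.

θ_c ≈ 2.69 d

Specific growth rate at S = 8.22 mg/L: μ = YkS/(K_s+S) = 0.642·7.26·8.22/(84.8+8.22) = 0.4119 d⁻¹.
Then 1/θ_c = μ − k_d = 0.4119 − 0.0402 = 0.3717 d⁻¹, giving θ_c = 2.691 d.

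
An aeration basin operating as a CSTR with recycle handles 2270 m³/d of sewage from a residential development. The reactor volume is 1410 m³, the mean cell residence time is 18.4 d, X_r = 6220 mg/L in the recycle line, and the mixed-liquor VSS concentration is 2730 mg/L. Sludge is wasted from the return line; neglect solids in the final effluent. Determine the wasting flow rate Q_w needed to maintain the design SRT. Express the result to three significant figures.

Q_w ≈ 33.6 m³/d

Q_w = (V·X)/(θ_c X_r) = 1410 × 2730 / (18.4 × 6220) = 33.63 m³/d.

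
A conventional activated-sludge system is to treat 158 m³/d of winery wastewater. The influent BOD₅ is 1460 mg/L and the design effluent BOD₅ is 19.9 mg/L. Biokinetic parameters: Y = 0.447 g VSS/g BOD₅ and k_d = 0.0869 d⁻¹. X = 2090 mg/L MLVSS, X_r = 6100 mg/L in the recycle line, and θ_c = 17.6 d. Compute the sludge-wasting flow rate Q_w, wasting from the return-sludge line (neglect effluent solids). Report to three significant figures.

Q_w ≈ 6.59 m³/d

Rearranging the biomass balance for a CMAS with decay, V = Y·Q·ΔS·θ_c / [X·(1+k_d θ_c)] = 0.447 × 158 × (1460 − 19.9) × 17.6 / [2090 × (1 + 0.0869 × 17.6)] = 1.79×10^6 / 5287 = 338.6 m³.
Wasting from the return line (neglecting effluent solids): Q_w = V·X / (θ_c·X_r) = 338.6 × 2090 / (17.6 × 6100) = 6.592 m³/d.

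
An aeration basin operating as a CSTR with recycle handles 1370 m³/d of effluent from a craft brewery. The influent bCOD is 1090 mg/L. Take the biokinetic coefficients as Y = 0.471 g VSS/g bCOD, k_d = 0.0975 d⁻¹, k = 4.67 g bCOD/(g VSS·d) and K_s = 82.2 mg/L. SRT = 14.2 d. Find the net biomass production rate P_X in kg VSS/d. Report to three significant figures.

P_X ≈ 293 kg VSS/d

From the Monod/SRT balance for a CMAS, S = K_s·(1+k_d θ_c)/[θ_c·(Y k − k_d) − 1] = 82.2 × (1 + 0.0975 × 14.2) / [14.2 × (0.471 × 4.67 − 0.0975) − 1] = 196.0 / 28.85 = 6.794 mg/L.
The observed yield is Y_obs = Y/(1 + k_d·θ_c) = 0.471 / (1 + 0.0975 × 14.2) = 0.471 / 2.385 = 0.1975 g VSS per g bCOD removed.
Substrate removed = Q·(S₀ − S) = 1370 m³/d × (1090 − 6.79) g/m³ = 1.48×10^6 g/d = 1484 kg/d.
Net biomass production P_X = Y_obs × Q·(S₀ − S) = 0.1975 × 1484 = 293.1 kg VSS/d.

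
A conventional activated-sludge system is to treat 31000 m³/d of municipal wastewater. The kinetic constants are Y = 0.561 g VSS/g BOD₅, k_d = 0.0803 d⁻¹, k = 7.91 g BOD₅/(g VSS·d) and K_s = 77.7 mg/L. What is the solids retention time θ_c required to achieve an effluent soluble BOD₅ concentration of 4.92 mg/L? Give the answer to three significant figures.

θ_c ≈ 5.44 d

At the target effluent, Y k S/(K_s+S) = 0.561×7.91×4.92/82.62 = 0.2643 d⁻¹.
θ_c = 1/(μ − k_d) = 1/(0.2643 − 0.0803) = 1/0.1840 = 5.436 d.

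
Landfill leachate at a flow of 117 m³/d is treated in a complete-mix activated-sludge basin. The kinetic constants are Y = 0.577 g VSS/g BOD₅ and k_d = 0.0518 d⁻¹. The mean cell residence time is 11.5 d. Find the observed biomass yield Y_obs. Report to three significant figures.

Y_obs ≈ 0.362 g VSS/g BOD₅

Correct the yield for decay: Y_obs = Y/(1 + k_d θ_c) = 0.577 / (1 + 0.0518 × 11.5) = 0.577 / 1.596 = 0.3616.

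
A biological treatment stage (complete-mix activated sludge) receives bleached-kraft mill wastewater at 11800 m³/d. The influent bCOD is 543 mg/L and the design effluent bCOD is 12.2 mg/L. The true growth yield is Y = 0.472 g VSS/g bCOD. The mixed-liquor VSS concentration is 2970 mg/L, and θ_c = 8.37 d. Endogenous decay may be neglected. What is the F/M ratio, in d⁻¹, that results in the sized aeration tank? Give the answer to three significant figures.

Biomass mass balance (decay neglected): V·X = Y·Q·(S₀ − S)·θ_c, so V = 0.472 × 11800 × (543 − 12.2) × 8.37 / 2970 = 8332 m³.
F/M = applied load / biomass = Q·S₀/(V·X) = 11800 × 543 / (8332 × 2970) = 0.2589 d⁻¹.

F/M ≈ 0.259 d⁻¹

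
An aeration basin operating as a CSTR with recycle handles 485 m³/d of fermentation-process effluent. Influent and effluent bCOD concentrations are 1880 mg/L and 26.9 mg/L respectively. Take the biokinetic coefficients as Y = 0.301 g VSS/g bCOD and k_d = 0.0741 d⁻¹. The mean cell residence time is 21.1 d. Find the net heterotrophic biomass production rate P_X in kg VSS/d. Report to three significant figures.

P_X ≈ 106 kg VSS/d

The observed yield is Y_obs = Y/(1 + k_d·θ_c) = 0.301 / (1 + 0.0741 × 21.1) = 0.301 / 2.564 = 0.1174 g VSS per g bCOD removed.
Mass of bCOD removed per day: Q(S₀ − S) = 485 × 1853 g/m³ = 898.8 kg/d.
So the net sludge growth is P_X = 0.1174 × 898.8 = 105.5 kg VSS/d.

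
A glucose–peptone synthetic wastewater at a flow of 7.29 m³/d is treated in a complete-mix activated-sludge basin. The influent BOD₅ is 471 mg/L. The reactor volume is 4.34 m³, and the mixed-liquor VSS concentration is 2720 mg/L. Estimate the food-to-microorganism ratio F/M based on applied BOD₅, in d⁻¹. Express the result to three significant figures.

F/M ≈ 0.291 d⁻¹

F/M = applied load / biomass = Q·S₀/(V·X) = 7.29 × 471 / (4.340 × 2720) = 0.2909 d⁻¹.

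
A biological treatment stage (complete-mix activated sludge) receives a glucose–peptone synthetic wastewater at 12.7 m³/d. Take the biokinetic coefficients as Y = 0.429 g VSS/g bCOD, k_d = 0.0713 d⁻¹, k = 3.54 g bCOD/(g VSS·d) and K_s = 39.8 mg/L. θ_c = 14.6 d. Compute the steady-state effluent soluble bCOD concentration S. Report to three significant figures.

Effluent substrate depends only on kinetics and SRT: S = K_s(1 + k_d θ_c) / [θ_c(Yk − k_d) − 1] = 39.8 × (1 + 0.0713 × 14.6) / [14.6 × (0.429 × 3.54 − 0.0713) − 1] = 81.23 / 20.13 = 4.035 mg/L.

S ≈ 4.04 mg/L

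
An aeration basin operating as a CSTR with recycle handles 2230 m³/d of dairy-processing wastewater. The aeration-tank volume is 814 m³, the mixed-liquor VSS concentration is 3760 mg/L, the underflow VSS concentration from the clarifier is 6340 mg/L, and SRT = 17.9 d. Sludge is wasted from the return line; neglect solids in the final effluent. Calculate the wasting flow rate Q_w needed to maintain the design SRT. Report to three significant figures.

Q_w ≈ 27.0 m³/d

θ_c = V·X/(Q_w·X_r) when wasting from the recycle, so Q_w = V·X/(θ_c·X_r) = 814.0 × 3760 / (17.9 × 6340) = 26.97 m³/d.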